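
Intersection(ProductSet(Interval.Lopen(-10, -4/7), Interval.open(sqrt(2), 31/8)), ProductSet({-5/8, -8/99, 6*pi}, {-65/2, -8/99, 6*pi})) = EmptySet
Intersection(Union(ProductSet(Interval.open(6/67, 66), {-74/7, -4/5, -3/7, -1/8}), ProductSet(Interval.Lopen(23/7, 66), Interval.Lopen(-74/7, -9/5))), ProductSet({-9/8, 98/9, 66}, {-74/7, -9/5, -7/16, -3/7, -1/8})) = Union(ProductSet({98/9}, {-74/7, -3/7, -1/8}), ProductSet({98/9, 66}, {-9/5}))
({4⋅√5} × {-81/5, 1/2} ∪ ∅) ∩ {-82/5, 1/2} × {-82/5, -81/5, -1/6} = ∅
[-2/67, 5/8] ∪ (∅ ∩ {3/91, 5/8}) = [-2/67, 5/8]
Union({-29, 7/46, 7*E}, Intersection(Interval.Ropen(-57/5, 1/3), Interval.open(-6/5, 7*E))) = Union({-29, 7*E}, Interval.open(-6/5, 1/3))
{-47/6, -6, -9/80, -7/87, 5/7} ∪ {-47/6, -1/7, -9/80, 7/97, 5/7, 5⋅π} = {-47/6, -6, -1/7, -9/80, -7/87, 7/97, 5/7, 5⋅π}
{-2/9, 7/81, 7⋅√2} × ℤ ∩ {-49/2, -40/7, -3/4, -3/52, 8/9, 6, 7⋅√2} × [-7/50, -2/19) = ∅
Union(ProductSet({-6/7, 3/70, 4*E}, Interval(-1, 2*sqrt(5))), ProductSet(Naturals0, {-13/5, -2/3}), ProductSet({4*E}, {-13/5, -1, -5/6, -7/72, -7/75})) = Union(ProductSet({4*E}, {-13/5, -1, -5/6, -7/72, -7/75}), ProductSet({-6/7, 3/70, 4*E}, Interval(-1, 2*sqrt(5))), ProductSet(Naturals0, {-13/5, -2/3}))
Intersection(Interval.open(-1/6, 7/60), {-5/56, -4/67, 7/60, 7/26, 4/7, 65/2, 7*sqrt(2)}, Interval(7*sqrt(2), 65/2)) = EmptySet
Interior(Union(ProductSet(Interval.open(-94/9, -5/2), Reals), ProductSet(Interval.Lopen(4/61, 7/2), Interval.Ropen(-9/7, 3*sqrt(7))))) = Union(ProductSet(Interval.open(-94/9, -5/2), Interval(-oo, oo)), ProductSet(Interval.open(4/61, 7/2), Interval.open(-9/7, 3*sqrt(7))))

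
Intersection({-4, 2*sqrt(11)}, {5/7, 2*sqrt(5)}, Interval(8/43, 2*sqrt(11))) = EmptySet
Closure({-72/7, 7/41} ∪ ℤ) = ℤ ∪ {-72/7, 7/41}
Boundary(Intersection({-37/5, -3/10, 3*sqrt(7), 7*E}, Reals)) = {-37/5, -3/10, 3*sqrt(7), 7*E}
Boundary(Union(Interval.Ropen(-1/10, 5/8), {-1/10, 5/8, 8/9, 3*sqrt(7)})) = {-1/10, 5/8, 8/9, 3*sqrt(7)}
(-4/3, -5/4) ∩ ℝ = (-4/3, -5/4)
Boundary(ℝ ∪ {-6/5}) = ∅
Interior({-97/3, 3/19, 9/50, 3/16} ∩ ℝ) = ∅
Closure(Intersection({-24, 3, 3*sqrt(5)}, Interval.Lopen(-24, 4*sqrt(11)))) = {3, 3*sqrt(5)}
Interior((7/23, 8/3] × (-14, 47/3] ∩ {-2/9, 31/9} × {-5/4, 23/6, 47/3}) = ∅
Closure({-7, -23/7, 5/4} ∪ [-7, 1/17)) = [-7, 1/17] ∪ {5/4}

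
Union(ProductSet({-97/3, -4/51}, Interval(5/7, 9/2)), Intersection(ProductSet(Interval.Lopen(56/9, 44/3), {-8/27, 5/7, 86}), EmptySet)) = ProductSet({-97/3, -4/51}, Interval(5/7, 9/2))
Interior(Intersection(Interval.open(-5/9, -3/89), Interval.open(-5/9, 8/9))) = Interval.open(-5/9, -3/89)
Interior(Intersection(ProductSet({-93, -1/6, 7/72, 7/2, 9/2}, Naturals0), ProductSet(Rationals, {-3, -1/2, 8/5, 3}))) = EmptySet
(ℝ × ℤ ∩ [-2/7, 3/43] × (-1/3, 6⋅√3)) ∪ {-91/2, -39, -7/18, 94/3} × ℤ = ({-91/2, -39, -7/18, 94/3} × ℤ) ∪ ([-2/7, 3/43] × {0, 1, …, 10})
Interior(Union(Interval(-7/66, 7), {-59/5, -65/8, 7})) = Interval.open(-7/66, 7)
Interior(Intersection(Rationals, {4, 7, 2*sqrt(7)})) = EmptySet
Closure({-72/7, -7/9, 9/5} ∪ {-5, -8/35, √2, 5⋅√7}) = {-72/7, -5, -7/9, -8/35, 9/5, √2, 5⋅√7}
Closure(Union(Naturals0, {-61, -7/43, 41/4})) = Union({-61, -7/43, 41/4}, Naturals0)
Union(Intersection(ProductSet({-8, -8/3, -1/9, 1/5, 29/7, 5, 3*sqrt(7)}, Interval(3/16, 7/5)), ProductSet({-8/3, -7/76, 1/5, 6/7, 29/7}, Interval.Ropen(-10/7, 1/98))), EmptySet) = EmptySet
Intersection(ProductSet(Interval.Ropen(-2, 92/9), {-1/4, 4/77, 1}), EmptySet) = EmptySet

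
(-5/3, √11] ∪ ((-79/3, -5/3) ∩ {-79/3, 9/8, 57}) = (-5/3, √11]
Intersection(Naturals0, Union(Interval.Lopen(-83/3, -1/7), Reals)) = Naturals0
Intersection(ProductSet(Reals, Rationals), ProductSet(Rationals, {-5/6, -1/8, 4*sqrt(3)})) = ProductSet(Rationals, {-5/6, -1/8})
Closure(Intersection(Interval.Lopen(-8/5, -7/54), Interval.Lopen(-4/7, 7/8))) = Interval(-4/7, -7/54)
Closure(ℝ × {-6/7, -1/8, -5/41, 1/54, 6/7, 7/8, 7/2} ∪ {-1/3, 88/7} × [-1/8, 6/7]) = ({-1/3, 88/7} × [-1/8, 6/7]) ∪ (ℝ × {-6/7, -1/8, -5/41, 1/54, 6/7, 7/8, 7/2})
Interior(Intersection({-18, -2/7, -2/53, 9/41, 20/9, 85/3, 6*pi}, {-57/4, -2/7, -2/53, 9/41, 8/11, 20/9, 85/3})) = EmptySet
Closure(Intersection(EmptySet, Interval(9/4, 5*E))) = EmptySet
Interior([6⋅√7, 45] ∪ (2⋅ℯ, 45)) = (2⋅ℯ, 45)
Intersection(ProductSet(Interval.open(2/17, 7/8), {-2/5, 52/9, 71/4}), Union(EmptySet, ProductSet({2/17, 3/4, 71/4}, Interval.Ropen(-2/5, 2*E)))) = ProductSet({3/4}, {-2/5})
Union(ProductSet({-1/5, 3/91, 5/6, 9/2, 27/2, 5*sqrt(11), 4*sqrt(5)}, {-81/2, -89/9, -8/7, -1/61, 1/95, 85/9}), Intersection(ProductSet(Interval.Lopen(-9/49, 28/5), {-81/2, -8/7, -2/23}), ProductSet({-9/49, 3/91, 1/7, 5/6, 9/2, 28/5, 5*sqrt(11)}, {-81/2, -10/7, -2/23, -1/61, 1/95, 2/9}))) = Union(ProductSet({3/91, 1/7, 5/6, 9/2, 28/5}, {-81/2, -2/23}), ProductSet({-1/5, 3/91, 5/6, 9/2, 27/2, 5*sqrt(11), 4*sqrt(5)}, {-81/2, -89/9, -8/7, -1/61, 1/95, 85/9}))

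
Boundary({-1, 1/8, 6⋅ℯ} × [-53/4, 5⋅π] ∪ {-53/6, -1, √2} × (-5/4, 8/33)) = ({-53/6, -1, √2} × [-5/4, 8/33]) ∪ ({-1, 1/8, 6⋅ℯ} × [-53/4, 5⋅π])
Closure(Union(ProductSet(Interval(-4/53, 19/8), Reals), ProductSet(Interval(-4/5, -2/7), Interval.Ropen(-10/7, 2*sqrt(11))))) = Union(ProductSet(Interval(-4/5, -2/7), Interval(-10/7, 2*sqrt(11))), ProductSet(Interval(-4/53, 19/8), Interval(-oo, oo)))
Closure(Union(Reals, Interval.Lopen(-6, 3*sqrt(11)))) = Interval(-oo, oo)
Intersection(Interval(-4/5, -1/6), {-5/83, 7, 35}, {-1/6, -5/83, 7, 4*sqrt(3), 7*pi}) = EmptySet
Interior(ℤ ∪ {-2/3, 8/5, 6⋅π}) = ∅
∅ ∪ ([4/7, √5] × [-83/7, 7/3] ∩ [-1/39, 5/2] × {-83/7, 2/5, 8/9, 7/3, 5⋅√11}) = [4/7, √5] × {-83/7, 2/5, 8/9, 7/3}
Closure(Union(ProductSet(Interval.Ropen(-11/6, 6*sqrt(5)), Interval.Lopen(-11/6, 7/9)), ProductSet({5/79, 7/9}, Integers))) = Union(ProductSet({-11/6, 6*sqrt(5)}, Interval(-11/6, 7/9)), ProductSet({5/79, 7/9}, Integers), ProductSet(Interval(-11/6, 6*sqrt(5)), {-11/6, 7/9}), ProductSet(Interval.Ropen(-11/6, 6*sqrt(5)), Interval.Lopen(-11/6, 7/9)))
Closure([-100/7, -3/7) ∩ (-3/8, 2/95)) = ∅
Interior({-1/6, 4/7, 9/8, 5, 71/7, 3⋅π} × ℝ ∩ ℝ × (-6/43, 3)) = ∅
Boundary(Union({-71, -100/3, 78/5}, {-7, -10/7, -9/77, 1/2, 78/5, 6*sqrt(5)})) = {-71, -100/3, -7, -10/7, -9/77, 1/2, 78/5, 6*sqrt(5)}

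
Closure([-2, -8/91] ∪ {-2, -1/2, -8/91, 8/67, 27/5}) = [-2, -8/91] ∪ {8/67, 27/5}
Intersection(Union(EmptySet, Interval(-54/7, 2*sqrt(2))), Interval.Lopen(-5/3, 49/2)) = Interval.Lopen(-5/3, 2*sqrt(2))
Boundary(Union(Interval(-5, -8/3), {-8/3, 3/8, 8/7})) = {-5, -8/3, 3/8, 8/7}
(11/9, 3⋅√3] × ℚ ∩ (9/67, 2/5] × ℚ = ∅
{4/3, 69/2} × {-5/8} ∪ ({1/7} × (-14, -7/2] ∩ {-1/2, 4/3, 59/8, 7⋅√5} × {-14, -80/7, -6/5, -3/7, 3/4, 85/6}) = {4/3, 69/2} × {-5/8}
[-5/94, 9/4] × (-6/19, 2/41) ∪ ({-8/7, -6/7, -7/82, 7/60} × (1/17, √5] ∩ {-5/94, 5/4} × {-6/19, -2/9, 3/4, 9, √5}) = [-5/94, 9/4] × (-6/19, 2/41)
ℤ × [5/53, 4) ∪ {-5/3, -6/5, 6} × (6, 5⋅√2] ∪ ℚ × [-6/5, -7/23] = (ℤ × [5/53, 4)) ∪ (ℚ × [-6/5, -7/23]) ∪ ({-5/3, -6/5, 6} × (6, 5⋅√2])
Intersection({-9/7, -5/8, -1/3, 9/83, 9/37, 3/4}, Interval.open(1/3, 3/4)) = EmptySet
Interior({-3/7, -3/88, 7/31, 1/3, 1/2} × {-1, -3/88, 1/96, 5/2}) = ∅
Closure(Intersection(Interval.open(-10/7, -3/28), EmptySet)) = EmptySet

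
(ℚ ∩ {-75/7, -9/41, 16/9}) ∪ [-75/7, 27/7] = [-75/7, 27/7]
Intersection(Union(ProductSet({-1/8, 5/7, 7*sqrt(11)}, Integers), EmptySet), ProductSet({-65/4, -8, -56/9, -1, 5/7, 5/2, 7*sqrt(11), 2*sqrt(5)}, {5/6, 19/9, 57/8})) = EmptySet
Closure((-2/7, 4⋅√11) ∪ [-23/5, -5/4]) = [-23/5, -5/4] ∪ [-2/7, 4⋅√11]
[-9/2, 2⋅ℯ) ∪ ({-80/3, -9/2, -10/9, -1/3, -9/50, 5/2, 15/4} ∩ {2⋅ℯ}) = [-9/2, 2⋅ℯ)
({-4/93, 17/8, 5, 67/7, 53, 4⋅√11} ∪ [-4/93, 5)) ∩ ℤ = {0, 1, …, 5} ∪ {53}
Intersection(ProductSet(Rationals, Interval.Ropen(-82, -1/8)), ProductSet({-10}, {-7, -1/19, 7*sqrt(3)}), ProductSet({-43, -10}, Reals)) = ProductSet({-10}, {-7})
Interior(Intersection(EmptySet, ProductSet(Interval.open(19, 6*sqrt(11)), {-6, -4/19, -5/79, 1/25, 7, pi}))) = EmptySet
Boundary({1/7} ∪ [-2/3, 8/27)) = {-2/3, 8/27}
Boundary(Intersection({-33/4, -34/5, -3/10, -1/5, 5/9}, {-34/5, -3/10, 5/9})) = {-34/5, -3/10, 5/9}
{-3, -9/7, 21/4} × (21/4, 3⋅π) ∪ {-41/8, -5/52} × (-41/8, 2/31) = ({-41/8, -5/52} × (-41/8, 2/31)) ∪ ({-3, -9/7, 21/4} × (21/4, 3⋅π))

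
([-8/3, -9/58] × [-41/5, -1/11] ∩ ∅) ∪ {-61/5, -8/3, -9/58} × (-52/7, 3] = {-61/5, -8/3, -9/58} × (-52/7, 3]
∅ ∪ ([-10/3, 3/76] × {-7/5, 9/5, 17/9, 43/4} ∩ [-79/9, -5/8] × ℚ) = [-10/3, -5/8] × {-7/5, 9/5, 17/9, 43/4}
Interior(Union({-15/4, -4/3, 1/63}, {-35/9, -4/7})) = EmptySet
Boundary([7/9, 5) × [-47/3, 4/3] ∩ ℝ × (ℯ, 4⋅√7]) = ∅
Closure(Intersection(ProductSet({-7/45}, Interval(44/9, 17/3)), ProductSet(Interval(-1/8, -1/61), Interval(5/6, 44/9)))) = EmptySet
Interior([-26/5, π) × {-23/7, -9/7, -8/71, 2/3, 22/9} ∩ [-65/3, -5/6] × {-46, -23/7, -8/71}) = ∅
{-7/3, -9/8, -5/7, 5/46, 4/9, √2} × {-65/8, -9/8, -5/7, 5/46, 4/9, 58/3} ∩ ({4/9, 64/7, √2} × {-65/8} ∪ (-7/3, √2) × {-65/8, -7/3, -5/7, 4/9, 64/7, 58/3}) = ({4/9, √2} × {-65/8}) ∪ ({-9/8, -5/7, 5/46, 4/9} × {-65/8, -5/7, 4/9, 58/3})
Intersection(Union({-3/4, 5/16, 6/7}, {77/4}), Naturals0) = EmptySet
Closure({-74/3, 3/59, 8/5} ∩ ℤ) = ∅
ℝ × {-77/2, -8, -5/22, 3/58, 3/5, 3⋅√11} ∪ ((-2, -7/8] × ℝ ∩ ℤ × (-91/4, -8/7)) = ({-1} × (-91/4, -8/7)) ∪ (ℝ × {-77/2, -8, -5/22, 3/58, 3/5, 3⋅√11})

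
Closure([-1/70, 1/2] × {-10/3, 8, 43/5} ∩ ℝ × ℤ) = [-1/70, 1/2] × {8}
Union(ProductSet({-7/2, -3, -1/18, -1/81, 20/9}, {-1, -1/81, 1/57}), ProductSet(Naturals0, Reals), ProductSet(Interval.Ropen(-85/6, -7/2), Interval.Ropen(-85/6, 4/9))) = Union(ProductSet({-7/2, -3, -1/18, -1/81, 20/9}, {-1, -1/81, 1/57}), ProductSet(Interval.Ropen(-85/6, -7/2), Interval.Ropen(-85/6, 4/9)), ProductSet(Naturals0, Reals))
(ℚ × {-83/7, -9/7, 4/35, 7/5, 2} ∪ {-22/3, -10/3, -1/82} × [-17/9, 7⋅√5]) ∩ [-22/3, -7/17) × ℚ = ((ℚ ∩ [-22/3, -7/17)) × {-83/7, -9/7, 4/35, 7/5, 2}) ∪ ({-22/3, -10/3} × (ℚ ∩ [-17/9, 7⋅√5]))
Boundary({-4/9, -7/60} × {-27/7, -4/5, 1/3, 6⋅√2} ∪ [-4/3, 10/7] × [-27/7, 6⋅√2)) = ({-4/3, 10/7} × [-27/7, 6⋅√2]) ∪ ([-4/3, 10/7] × {-27/7, 6⋅√2})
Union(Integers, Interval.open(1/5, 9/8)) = Union(Integers, Interval.open(1/5, 9/8))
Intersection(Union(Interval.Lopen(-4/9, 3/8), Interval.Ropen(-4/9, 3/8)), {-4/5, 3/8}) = {3/8}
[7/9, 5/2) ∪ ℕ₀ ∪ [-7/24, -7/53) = [-7/24, -7/53) ∪ ℕ₀ ∪ [7/9, 5/2)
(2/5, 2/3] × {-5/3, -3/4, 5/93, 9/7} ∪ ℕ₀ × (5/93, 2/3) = (ℕ₀ × (5/93, 2/3)) ∪ ((2/5, 2/3] × {-5/3, -3/4, 5/93, 9/7})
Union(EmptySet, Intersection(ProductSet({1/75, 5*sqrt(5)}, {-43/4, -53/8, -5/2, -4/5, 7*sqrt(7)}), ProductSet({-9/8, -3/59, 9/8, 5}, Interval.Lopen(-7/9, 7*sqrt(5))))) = EmptySet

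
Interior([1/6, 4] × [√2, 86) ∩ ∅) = ∅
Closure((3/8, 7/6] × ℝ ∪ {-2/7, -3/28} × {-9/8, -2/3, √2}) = ([3/8, 7/6] × ℝ) ∪ ({-2/7, -3/28} × {-9/8, -2/3, √2})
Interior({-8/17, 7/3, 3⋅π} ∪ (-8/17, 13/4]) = (-8/17, 13/4)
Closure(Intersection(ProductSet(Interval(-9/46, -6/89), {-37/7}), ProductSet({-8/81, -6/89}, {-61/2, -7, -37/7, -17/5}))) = ProductSet({-8/81, -6/89}, {-37/7})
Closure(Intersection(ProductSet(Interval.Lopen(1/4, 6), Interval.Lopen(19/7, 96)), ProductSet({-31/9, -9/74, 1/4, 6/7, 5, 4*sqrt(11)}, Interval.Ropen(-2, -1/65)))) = EmptySet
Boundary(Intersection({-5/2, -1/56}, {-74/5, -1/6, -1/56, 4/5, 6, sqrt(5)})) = {-1/56}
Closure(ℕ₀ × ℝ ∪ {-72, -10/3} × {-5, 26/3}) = (ℕ₀ × ℝ) ∪ ({-72, -10/3} × {-5, 26/3})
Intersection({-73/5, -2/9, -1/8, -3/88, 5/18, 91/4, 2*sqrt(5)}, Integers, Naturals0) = EmptySet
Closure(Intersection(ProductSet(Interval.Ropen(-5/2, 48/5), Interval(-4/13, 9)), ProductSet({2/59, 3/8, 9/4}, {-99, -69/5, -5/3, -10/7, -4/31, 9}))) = ProductSet({2/59, 3/8, 9/4}, {-4/31, 9})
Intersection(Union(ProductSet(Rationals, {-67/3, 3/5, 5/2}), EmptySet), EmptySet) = EmptySet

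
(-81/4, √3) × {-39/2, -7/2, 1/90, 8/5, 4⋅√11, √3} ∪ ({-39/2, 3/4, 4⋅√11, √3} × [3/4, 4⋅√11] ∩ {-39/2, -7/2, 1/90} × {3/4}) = ({-39/2} × {3/4}) ∪ ((-81/4, √3) × {-39/2, -7/2, 1/90, 8/5, 4⋅√11, √3})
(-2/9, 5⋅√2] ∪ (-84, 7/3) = (-84, 5⋅√2]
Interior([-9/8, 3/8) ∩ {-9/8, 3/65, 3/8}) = ∅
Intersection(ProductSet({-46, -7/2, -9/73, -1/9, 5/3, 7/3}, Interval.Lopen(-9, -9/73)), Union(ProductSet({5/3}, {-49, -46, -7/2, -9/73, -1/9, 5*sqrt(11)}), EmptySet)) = ProductSet({5/3}, {-7/2, -9/73})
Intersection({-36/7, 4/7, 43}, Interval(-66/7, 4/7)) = {-36/7, 4/7}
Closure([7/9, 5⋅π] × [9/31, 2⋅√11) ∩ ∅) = ∅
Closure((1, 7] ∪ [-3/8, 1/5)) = [-3/8, 1/5] ∪ [1, 7]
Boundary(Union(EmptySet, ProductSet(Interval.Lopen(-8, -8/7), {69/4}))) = ProductSet(Interval(-8, -8/7), {69/4})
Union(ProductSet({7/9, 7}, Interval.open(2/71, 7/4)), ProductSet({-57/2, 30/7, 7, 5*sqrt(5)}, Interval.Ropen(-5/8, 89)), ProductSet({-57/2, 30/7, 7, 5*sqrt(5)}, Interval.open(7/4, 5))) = Union(ProductSet({7/9, 7}, Interval.open(2/71, 7/4)), ProductSet({-57/2, 30/7, 7, 5*sqrt(5)}, Interval.Ropen(-5/8, 89)))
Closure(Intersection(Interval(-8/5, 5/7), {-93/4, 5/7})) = {5/7}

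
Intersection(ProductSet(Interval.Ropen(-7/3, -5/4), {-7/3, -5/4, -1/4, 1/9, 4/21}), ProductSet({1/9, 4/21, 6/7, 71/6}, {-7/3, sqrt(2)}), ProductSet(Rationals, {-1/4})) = EmptySet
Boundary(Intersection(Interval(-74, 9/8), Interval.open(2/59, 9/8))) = {2/59, 9/8}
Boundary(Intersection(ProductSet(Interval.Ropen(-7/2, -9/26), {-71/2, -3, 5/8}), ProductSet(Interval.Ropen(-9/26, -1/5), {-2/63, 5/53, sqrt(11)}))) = EmptySet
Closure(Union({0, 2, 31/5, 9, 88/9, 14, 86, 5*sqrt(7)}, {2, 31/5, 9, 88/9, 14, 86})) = {0, 2, 31/5, 9, 88/9, 14, 86, 5*sqrt(7)}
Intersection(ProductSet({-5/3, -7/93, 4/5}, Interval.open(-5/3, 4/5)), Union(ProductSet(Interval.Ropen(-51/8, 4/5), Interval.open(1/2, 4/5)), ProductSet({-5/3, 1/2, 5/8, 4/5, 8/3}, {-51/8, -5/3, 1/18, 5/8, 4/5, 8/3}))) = Union(ProductSet({-5/3, -7/93}, Interval.open(1/2, 4/5)), ProductSet({-5/3, 4/5}, {1/18, 5/8}))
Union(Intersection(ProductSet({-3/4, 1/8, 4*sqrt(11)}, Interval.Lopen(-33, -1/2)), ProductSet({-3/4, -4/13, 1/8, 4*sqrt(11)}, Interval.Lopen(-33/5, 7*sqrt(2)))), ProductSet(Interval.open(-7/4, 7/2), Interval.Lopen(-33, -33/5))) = Union(ProductSet({-3/4, 1/8, 4*sqrt(11)}, Interval.Lopen(-33/5, -1/2)), ProductSet(Interval.open(-7/4, 7/2), Interval.Lopen(-33, -33/5)))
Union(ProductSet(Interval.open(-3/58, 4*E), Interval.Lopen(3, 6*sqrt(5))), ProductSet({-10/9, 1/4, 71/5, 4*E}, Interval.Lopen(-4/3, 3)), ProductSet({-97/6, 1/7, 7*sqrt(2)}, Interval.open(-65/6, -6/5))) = Union(ProductSet({-97/6, 1/7, 7*sqrt(2)}, Interval.open(-65/6, -6/5)), ProductSet({-10/9, 1/4, 71/5, 4*E}, Interval.Lopen(-4/3, 3)), ProductSet(Interval.open(-3/58, 4*E), Interval.Lopen(3, 6*sqrt(5))))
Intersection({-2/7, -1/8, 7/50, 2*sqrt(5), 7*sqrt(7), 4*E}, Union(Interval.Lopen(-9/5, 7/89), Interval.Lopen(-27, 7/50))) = {-2/7, -1/8, 7/50}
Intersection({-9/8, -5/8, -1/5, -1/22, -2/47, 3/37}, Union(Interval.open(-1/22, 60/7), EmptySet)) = {-2/47, 3/37}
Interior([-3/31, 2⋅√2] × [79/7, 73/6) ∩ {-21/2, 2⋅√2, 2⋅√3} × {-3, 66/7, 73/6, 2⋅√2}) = ∅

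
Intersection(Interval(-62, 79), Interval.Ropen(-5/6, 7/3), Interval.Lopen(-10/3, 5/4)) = Interval(-5/6, 5/4)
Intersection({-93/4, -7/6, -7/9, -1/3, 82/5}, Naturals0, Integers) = EmptySet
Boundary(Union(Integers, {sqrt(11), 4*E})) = Union({sqrt(11), 4*E}, Integers)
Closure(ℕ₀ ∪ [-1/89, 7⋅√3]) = [-1/89, 7⋅√3] ∪ ℕ₀ ∪ (ℕ₀ \ (-1/89, 7⋅√3))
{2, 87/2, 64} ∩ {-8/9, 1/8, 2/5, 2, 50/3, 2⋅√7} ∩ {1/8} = ∅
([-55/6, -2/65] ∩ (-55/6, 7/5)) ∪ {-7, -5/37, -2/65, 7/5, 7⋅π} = (-55/6, -2/65] ∪ {7/5, 7⋅π}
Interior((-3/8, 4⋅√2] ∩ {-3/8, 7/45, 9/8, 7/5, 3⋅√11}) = ∅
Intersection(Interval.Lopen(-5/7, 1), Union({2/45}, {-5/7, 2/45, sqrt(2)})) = {2/45}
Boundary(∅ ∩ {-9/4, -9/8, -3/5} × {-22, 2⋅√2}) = ∅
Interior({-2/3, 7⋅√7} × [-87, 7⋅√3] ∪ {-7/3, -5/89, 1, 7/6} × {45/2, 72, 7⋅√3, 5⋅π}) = ∅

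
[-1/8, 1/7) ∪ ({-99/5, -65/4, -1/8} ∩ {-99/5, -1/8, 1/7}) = {-99/5} ∪ [-1/8, 1/7)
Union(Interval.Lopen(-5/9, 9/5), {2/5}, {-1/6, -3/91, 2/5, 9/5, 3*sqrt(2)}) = Union({3*sqrt(2)}, Interval.Lopen(-5/9, 9/5))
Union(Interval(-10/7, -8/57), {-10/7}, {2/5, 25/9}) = Union({2/5, 25/9}, Interval(-10/7, -8/57))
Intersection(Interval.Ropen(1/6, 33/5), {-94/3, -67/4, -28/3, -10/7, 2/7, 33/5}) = {2/7}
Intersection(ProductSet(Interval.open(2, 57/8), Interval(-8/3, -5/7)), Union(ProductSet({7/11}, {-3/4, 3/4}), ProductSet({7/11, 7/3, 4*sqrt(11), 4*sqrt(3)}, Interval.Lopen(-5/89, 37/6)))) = EmptySet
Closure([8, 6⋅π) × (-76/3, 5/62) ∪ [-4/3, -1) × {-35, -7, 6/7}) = ([-4/3, -1] × {-35, -7, 6/7}) ∪ ({8, 6⋅π} × [-76/3, 5/62]) ∪ ([8, 6⋅π] × {-76/3, 5/62}) ∪ ([8, 6⋅π) × (-76/3, 5/62))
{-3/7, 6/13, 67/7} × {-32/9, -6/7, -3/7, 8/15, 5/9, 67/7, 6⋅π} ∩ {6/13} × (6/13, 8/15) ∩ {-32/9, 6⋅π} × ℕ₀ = ∅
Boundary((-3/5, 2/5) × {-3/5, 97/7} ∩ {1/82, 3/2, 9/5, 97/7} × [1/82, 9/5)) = ∅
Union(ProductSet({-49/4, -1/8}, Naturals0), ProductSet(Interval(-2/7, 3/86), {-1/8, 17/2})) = Union(ProductSet({-49/4, -1/8}, Naturals0), ProductSet(Interval(-2/7, 3/86), {-1/8, 17/2}))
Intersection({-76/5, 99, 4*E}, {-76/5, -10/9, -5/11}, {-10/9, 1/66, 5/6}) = EmptySet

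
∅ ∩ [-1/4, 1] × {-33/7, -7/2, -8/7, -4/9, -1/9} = ∅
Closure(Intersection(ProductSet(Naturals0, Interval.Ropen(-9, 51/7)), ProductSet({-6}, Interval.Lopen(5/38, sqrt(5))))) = EmptySet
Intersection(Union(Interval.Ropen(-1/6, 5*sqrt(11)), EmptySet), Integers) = Range(0, 17, 1)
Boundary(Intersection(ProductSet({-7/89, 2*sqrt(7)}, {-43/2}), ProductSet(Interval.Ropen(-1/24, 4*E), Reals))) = ProductSet({2*sqrt(7)}, {-43/2})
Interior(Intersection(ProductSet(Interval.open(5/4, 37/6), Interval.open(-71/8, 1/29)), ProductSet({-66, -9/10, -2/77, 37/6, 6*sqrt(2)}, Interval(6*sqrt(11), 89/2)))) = EmptySet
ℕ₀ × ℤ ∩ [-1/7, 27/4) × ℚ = {0, 1, …, 6} × ℤ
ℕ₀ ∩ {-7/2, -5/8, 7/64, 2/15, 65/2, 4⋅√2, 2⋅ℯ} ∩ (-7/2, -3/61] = ∅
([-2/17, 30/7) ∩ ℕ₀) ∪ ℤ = ℤ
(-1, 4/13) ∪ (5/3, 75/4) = (-1, 4/13) ∪ (5/3, 75/4)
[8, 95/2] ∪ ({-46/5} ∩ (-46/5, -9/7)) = [8, 95/2]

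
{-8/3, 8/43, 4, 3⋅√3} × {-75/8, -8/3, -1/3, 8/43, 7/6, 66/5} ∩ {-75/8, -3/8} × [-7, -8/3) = ∅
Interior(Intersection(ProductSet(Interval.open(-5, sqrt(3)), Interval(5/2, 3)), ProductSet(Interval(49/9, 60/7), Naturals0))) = EmptySet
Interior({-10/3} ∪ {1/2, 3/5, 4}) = ∅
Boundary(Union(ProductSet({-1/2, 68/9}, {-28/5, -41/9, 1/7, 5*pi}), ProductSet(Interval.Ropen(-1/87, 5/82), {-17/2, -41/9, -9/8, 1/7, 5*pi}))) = Union(ProductSet({-1/2, 68/9}, {-28/5, -41/9, 1/7, 5*pi}), ProductSet(Interval(-1/87, 5/82), {-17/2, -41/9, -9/8, 1/7, 5*pi}))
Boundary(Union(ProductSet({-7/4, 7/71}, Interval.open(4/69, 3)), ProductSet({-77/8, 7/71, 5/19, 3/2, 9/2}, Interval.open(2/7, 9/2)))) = Union(ProductSet({-7/4, 7/71}, Interval(4/69, 3)), ProductSet({-77/8, 7/71, 5/19, 3/2, 9/2}, Interval(2/7, 9/2)))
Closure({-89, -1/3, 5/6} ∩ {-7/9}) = ∅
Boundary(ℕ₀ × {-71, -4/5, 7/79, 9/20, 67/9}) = ℕ₀ × {-71, -4/5, 7/79, 9/20, 67/9}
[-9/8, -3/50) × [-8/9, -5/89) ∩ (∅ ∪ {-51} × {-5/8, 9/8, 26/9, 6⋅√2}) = ∅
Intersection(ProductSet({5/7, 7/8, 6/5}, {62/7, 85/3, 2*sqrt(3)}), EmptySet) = EmptySet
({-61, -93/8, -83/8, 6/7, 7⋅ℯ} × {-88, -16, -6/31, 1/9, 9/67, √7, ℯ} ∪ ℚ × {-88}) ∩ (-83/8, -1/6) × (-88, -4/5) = ∅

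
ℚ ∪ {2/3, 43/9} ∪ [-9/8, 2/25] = ℚ ∪ [-9/8, 2/25]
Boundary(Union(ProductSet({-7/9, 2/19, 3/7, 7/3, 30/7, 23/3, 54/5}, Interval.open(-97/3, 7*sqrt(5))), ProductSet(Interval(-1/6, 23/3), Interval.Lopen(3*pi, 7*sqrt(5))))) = Union(ProductSet({-1/6, 23/3}, Interval(3*pi, 7*sqrt(5))), ProductSet({-7/9, 23/3, 54/5}, Interval(-97/3, 7*sqrt(5))), ProductSet({-7/9, 2/19, 3/7, 7/3, 30/7, 23/3, 54/5}, Union({7*sqrt(5)}, Interval(-97/3, 3*pi))), ProductSet(Interval(-1/6, 23/3), {7*sqrt(5), 3*pi}))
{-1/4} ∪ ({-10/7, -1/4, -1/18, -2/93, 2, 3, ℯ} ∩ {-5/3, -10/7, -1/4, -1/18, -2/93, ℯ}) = {-10/7, -1/4, -1/18, -2/93, ℯ}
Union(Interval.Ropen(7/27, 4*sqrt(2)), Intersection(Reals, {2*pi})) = Union({2*pi}, Interval.Ropen(7/27, 4*sqrt(2)))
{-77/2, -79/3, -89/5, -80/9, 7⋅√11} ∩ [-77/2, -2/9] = {-77/2, -79/3, -89/5, -80/9}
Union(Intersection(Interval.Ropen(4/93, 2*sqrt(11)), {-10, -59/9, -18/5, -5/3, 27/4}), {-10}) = {-10}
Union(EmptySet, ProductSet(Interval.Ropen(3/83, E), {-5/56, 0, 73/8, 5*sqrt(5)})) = ProductSet(Interval.Ropen(3/83, E), {-5/56, 0, 73/8, 5*sqrt(5)})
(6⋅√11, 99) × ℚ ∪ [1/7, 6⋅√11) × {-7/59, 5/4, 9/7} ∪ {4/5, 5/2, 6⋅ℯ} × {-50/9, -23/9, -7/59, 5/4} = ((6⋅√11, 99) × ℚ) ∪ ({4/5, 5/2, 6⋅ℯ} × {-50/9, -23/9, -7/59, 5/4}) ∪ ([1/7, 6⋅√11) × {-7/59, 5/4, 9/7})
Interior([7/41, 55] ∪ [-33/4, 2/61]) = (-33/4, 2/61) ∪ (7/41, 55)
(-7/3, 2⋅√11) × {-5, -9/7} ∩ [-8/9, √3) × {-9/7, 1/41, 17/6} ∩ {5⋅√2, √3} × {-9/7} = ∅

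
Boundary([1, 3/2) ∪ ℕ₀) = {3/2} ∪ (ℕ₀ \ (1, 3/2))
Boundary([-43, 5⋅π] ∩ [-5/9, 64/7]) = {-5/9, 64/7}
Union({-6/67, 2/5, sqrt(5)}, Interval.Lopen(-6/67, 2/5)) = Union({sqrt(5)}, Interval(-6/67, 2/5))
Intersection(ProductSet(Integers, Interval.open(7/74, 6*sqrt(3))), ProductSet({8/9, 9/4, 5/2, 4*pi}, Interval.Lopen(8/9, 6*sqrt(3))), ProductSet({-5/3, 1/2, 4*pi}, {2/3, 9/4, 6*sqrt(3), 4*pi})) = EmptySet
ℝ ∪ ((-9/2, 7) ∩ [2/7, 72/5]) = (-∞, ∞)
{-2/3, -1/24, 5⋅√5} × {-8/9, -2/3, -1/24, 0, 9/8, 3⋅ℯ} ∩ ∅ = ∅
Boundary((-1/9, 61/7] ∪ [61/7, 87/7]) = {-1/9, 87/7}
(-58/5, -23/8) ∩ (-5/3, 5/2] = ∅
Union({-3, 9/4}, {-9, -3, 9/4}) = {-9, -3, 9/4}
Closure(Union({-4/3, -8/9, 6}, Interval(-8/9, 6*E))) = Union({-4/3}, Interval(-8/9, 6*E))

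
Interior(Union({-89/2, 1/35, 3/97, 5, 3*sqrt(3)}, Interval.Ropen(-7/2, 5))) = Interval.open(-7/2, 5)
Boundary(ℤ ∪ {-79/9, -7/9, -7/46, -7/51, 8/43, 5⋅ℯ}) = ℤ ∪ {-79/9, -7/9, -7/46, -7/51, 8/43, 5⋅ℯ}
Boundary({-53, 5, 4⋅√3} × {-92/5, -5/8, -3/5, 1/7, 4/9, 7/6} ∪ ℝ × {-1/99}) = (ℝ × {-1/99}) ∪ ({-53, 5, 4⋅√3} × {-92/5, -5/8, -3/5, 1/7, 4/9, 7/6})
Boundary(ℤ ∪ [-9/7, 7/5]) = {-9/7, 7/5} ∪ (ℤ \ (-9/7, 7/5))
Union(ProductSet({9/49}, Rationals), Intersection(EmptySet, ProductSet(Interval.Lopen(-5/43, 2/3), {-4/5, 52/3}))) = ProductSet({9/49}, Rationals)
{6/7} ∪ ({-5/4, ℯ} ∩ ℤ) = {6/7}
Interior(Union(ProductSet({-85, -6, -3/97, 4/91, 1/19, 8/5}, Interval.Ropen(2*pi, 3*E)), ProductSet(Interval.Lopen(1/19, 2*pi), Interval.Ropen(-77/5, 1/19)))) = ProductSet(Interval.open(1/19, 2*pi), Interval.open(-77/5, 1/19))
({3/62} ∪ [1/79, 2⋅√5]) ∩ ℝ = [1/79, 2⋅√5]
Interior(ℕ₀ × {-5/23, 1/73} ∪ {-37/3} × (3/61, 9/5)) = ∅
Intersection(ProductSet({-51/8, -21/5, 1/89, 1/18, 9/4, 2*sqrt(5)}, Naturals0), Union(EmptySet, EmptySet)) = EmptySet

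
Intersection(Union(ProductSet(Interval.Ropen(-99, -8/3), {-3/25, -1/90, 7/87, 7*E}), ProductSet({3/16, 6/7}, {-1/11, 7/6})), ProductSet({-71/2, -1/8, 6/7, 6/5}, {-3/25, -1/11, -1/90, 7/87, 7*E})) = Union(ProductSet({-71/2}, {-3/25, -1/90, 7/87, 7*E}), ProductSet({6/7}, {-1/11}))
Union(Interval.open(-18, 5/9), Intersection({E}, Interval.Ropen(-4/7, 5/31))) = Interval.open(-18, 5/9)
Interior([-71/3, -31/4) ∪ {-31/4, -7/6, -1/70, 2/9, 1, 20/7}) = (-71/3, -31/4)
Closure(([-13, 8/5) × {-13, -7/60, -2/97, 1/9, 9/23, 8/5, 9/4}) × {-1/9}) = ([-13, 8/5] × {-13, -7/60, -2/97, 1/9, 9/23, 8/5, 9/4}) × {-1/9}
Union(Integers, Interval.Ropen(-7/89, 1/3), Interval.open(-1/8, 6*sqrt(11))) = Union(Integers, Interval.open(-1/8, 6*sqrt(11)))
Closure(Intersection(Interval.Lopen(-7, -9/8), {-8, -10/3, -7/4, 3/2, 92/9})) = {-10/3, -7/4}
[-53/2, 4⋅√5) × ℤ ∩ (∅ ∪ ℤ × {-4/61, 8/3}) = ∅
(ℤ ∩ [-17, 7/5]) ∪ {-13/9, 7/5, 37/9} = {-17, -16, …, 1} ∪ {-13/9, 7/5, 37/9}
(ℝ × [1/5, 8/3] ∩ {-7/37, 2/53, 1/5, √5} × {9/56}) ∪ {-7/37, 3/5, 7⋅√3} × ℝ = {-7/37, 3/5, 7⋅√3} × ℝ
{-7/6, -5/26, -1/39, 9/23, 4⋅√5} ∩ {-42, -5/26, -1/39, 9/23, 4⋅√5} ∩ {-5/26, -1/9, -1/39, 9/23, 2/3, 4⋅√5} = {-5/26, -1/39, 9/23, 4⋅√5}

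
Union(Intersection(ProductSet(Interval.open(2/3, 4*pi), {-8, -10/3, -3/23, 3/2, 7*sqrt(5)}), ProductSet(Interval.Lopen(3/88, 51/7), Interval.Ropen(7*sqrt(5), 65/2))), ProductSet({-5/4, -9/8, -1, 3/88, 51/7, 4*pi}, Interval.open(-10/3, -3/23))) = Union(ProductSet({-5/4, -9/8, -1, 3/88, 51/7, 4*pi}, Interval.open(-10/3, -3/23)), ProductSet(Interval.Lopen(2/3, 51/7), {7*sqrt(5)}))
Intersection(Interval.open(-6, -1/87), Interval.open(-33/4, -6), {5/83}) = EmptySet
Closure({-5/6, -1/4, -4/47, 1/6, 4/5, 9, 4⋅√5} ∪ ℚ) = ℝ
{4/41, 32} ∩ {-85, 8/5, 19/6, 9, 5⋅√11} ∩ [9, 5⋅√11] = ∅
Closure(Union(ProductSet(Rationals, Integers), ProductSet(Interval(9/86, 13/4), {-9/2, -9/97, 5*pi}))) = Union(ProductSet(Interval(9/86, 13/4), {-9/2, -9/97, 5*pi}), ProductSet(Reals, Integers))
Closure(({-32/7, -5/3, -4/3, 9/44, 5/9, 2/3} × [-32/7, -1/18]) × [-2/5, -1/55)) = ({-32/7, -5/3, -4/3, 9/44, 5/9, 2/3} × [-32/7, -1/18]) × [-2/5, -1/55]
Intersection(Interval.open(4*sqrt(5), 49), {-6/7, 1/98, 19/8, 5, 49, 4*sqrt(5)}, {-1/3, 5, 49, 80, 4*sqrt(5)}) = EmptySet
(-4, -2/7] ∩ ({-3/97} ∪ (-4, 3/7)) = (-4, -2/7]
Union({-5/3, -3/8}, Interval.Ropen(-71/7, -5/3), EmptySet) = Union({-3/8}, Interval(-71/7, -5/3))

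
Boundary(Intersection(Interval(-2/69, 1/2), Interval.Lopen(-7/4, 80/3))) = {-2/69, 1/2}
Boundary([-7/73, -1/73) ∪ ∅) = {-7/73, -1/73}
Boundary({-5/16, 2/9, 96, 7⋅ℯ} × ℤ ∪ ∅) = {-5/16, 2/9, 96, 7⋅ℯ} × ℤ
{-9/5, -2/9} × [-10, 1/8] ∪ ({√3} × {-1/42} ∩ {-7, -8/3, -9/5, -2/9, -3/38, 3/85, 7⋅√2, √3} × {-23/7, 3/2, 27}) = {-9/5, -2/9} × [-10, 1/8]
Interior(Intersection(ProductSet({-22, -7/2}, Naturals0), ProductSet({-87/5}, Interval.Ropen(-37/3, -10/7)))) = EmptySet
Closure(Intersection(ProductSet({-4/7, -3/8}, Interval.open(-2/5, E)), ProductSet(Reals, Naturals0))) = ProductSet({-4/7, -3/8}, Range(0, 3, 1))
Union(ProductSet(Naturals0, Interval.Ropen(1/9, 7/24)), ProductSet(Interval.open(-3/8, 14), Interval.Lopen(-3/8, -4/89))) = Union(ProductSet(Interval.open(-3/8, 14), Interval.Lopen(-3/8, -4/89)), ProductSet(Naturals0, Interval.Ropen(1/9, 7/24)))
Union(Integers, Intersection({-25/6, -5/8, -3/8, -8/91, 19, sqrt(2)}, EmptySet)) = Integers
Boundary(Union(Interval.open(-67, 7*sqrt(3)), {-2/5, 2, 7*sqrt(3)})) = {-67, 7*sqrt(3)}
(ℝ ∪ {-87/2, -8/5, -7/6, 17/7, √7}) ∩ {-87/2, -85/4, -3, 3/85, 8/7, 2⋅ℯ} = {-87/2, -85/4, -3, 3/85, 8/7, 2⋅ℯ}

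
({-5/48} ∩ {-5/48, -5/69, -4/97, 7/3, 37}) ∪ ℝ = ℝ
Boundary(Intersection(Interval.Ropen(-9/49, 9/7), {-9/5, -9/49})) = {-9/49}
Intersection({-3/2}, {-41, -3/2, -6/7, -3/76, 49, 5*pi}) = {-3/2}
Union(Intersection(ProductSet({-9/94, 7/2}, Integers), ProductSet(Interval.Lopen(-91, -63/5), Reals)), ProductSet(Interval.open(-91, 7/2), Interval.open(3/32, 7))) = ProductSet(Interval.open(-91, 7/2), Interval.open(3/32, 7))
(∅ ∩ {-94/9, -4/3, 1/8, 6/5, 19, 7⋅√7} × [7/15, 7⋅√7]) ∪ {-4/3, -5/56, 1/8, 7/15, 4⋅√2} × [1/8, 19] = {-4/3, -5/56, 1/8, 7/15, 4⋅√2} × [1/8, 19]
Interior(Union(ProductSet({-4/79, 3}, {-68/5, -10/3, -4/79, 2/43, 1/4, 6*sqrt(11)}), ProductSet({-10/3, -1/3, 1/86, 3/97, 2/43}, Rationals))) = EmptySet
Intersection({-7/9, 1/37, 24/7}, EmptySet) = EmptySet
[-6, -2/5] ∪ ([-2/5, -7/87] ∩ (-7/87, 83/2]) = [-6, -2/5]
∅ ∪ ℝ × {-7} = ℝ × {-7}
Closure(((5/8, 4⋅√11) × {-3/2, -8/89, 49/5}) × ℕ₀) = ([5/8, 4⋅√11] × {-3/2, -8/89, 49/5}) × ℕ₀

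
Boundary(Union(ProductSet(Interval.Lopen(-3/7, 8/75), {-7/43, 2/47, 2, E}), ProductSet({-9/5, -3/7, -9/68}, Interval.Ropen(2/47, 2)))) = Union(ProductSet({-9/5, -3/7, -9/68}, Interval(2/47, 2)), ProductSet(Interval(-3/7, 8/75), {-7/43, 2/47, 2, E}))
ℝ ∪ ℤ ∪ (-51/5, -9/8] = (-∞, ∞)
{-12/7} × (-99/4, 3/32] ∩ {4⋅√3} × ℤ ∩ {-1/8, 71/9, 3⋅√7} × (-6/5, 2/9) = ∅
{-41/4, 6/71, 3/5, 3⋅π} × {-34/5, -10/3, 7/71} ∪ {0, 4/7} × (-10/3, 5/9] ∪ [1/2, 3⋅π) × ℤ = ({0, 4/7} × (-10/3, 5/9]) ∪ ([1/2, 3⋅π) × ℤ) ∪ ({-41/4, 6/71, 3/5, 3⋅π} × {-34/5, -10/3, 7/71})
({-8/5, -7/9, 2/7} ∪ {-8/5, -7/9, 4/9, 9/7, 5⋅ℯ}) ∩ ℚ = {-8/5, -7/9, 2/7, 4/9, 9/7}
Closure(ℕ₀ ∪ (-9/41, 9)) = [-9/41, 9] ∪ ℕ₀ ∪ (ℕ₀ \ (-9/41, 9))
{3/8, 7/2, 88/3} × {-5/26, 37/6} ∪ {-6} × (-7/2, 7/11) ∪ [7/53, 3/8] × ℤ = ([7/53, 3/8] × ℤ) ∪ ({-6} × (-7/2, 7/11)) ∪ ({3/8, 7/2, 88/3} × {-5/26, 37/6})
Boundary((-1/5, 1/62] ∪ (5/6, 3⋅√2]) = {-1/5, 1/62, 5/6, 3⋅√2}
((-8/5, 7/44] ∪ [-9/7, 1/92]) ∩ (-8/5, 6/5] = (-8/5, 7/44]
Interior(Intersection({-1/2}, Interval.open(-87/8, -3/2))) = EmptySet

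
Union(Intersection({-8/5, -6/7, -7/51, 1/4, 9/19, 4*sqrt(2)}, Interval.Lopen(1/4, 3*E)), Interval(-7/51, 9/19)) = Union({4*sqrt(2)}, Interval(-7/51, 9/19))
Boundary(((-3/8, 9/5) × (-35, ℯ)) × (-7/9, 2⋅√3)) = ((({-3/8, 9/5} × [-35, ℯ]) ∪ ([-3/8, 9/5] × {-35, ℯ})) × [-7/9, 2⋅√3]) ∪ ((({-3/8, 9/5} × [-35, ℯ]) ∪ ([-3/8, 9/5] × {-35, ℯ}) ∪ ((-3/8, 9/5) × (-35, ℯ))) × {-7/9, 2⋅√3})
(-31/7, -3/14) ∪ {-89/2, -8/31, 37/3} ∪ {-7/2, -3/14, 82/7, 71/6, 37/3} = {-89/2, 82/7, 71/6, 37/3} ∪ (-31/7, -3/14]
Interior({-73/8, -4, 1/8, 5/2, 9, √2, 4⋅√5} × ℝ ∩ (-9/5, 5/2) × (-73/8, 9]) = ∅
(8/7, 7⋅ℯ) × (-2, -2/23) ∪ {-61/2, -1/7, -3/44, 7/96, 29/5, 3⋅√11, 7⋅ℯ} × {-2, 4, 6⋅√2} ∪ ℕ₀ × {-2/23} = (ℕ₀ × {-2/23}) ∪ ((8/7, 7⋅ℯ) × (-2, -2/23)) ∪ ({-61/2, -1/7, -3/44, 7/96, 29/5, 3⋅√11, 7⋅ℯ} × {-2, 4, 6⋅√2})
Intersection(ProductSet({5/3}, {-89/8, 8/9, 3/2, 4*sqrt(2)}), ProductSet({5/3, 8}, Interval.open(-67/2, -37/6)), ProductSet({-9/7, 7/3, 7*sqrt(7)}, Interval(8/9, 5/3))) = EmptySet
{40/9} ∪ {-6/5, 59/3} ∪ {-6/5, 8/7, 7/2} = {-6/5, 8/7, 7/2, 40/9, 59/3}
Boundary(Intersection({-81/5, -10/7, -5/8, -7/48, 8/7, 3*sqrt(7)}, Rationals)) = {-81/5, -10/7, -5/8, -7/48, 8/7}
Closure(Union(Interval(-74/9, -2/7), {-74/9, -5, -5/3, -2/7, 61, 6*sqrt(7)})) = Union({61, 6*sqrt(7)}, Interval(-74/9, -2/7))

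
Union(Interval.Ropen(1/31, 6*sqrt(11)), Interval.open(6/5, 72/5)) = Interval.Ropen(1/31, 6*sqrt(11))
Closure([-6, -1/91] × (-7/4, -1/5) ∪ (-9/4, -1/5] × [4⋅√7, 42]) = ([-6, -1/91] × [-7/4, -1/5]) ∪ ([-9/4, -1/5] × [4⋅√7, 42])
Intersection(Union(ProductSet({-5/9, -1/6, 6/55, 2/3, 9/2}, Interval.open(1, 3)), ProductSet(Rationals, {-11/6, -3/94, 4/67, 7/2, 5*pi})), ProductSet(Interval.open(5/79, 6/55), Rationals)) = ProductSet(Intersection(Interval.open(5/79, 6/55), Rationals), {-11/6, -3/94, 4/67, 7/2})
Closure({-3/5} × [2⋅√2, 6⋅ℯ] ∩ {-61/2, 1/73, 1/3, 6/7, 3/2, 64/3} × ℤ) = ∅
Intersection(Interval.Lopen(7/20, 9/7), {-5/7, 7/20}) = EmptySet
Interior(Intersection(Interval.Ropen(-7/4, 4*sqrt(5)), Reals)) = Interval.open(-7/4, 4*sqrt(5))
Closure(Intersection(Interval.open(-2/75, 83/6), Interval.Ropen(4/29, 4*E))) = Interval(4/29, 4*E)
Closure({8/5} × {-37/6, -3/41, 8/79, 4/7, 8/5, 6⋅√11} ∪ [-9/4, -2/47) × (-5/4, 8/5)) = ({-9/4, -2/47} × [-5/4, 8/5]) ∪ ([-9/4, -2/47] × {-5/4, 8/5}) ∪ ([-9/4, -2/47) × (-5/4, 8/5)) ∪ ({8/5} × {-37/6, -3/41, 8/79, 4/7, 8/5, 6⋅√11})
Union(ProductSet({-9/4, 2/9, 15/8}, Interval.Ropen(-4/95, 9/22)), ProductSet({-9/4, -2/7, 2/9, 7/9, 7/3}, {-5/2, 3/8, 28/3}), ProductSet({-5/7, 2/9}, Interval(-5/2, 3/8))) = Union(ProductSet({-5/7, 2/9}, Interval(-5/2, 3/8)), ProductSet({-9/4, 2/9, 15/8}, Interval.Ropen(-4/95, 9/22)), ProductSet({-9/4, -2/7, 2/9, 7/9, 7/3}, {-5/2, 3/8, 28/3}))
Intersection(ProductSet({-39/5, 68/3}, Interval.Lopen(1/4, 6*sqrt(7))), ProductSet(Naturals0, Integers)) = EmptySet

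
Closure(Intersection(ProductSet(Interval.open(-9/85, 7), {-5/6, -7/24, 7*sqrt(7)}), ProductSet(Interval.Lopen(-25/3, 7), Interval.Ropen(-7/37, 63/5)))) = EmptySet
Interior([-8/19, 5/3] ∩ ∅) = ∅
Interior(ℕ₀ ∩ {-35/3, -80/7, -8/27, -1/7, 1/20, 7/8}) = ∅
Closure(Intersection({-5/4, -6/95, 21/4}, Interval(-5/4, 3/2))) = {-5/4, -6/95}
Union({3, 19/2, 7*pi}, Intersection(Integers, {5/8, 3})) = {3, 19/2, 7*pi}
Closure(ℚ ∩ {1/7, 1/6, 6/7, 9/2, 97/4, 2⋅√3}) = {1/7, 1/6, 6/7, 9/2, 97/4}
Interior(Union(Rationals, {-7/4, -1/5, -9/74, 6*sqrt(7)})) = EmptySet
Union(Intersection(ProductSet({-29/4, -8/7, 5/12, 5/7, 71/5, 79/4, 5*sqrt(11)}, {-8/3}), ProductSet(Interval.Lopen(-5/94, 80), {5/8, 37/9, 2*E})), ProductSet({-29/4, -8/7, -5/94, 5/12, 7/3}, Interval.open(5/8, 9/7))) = ProductSet({-29/4, -8/7, -5/94, 5/12, 7/3}, Interval.open(5/8, 9/7))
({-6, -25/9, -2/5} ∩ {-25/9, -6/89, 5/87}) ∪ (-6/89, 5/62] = {-25/9} ∪ (-6/89, 5/62]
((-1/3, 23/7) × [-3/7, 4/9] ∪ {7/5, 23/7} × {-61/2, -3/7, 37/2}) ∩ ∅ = ∅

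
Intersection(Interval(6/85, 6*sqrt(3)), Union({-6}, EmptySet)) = EmptySet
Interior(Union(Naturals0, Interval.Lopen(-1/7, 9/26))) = Union(Complement(Interval.open(-1/7, 9/26), Complement(Naturals0, Interval.open(-1/7, 9/26))), Complement(Naturals0, Union(Complement(Naturals0, Interval.open(-1/7, 9/26)), {-1/7, 9/26})), Complement(Range(0, 1, 1), Complement(Naturals0, Interval.open(-1/7, 9/26))), Complement(Range(0, 1, 1), Union(Complement(Naturals0, Interval.open(-1/7, 9/26)), {-1/7, 9/26})))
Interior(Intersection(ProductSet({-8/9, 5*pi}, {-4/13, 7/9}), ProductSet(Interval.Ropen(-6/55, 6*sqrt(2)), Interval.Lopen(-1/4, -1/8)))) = EmptySet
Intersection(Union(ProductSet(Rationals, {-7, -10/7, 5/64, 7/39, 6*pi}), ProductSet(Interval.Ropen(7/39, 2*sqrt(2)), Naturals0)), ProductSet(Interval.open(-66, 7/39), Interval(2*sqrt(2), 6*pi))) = ProductSet(Intersection(Interval.open(-66, 7/39), Rationals), {6*pi})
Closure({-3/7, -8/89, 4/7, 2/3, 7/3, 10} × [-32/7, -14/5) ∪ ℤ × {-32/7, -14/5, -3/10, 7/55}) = (ℤ × {-32/7, -14/5, -3/10, 7/55}) ∪ ({-3/7, -8/89, 4/7, 2/3, 7/3, 10} × [-32/7, -14/5])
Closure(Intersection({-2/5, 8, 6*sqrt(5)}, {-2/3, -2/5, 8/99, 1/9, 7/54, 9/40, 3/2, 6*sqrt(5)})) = {-2/5, 6*sqrt(5)}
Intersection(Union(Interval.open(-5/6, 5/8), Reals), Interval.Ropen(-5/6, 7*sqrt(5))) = Interval.Ropen(-5/6, 7*sqrt(5))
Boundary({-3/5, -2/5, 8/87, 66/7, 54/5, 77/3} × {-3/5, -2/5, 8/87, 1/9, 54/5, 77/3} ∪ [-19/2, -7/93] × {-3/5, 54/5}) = ([-19/2, -7/93] × {-3/5, 54/5}) ∪ ({-3/5, -2/5, 8/87, 66/7, 54/5, 77/3} × {-3/5, -2/5, 8/87, 1/9, 54/5, 77/3})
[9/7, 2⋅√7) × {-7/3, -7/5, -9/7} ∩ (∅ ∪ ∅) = ∅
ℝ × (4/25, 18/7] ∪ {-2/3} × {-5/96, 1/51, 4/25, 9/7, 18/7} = (ℝ × (4/25, 18/7]) ∪ ({-2/3} × {-5/96, 1/51, 4/25, 9/7, 18/7})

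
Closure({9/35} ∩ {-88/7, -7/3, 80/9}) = ∅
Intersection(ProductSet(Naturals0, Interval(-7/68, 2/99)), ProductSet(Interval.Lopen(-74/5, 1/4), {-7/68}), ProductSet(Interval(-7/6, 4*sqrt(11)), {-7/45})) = EmptySet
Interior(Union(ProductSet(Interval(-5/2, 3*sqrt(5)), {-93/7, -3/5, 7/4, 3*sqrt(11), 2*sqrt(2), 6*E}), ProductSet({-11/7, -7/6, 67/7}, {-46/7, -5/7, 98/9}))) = EmptySet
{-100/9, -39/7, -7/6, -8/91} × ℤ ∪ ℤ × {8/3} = (ℤ × {8/3}) ∪ ({-100/9, -39/7, -7/6, -8/91} × ℤ)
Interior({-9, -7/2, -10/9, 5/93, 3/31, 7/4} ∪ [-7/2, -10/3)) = (-7/2, -10/3)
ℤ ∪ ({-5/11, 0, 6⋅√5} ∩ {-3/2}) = ℤ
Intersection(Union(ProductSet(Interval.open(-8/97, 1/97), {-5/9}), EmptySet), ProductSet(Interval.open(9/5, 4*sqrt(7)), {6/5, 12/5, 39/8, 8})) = EmptySet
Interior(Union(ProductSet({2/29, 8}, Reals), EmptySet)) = EmptySet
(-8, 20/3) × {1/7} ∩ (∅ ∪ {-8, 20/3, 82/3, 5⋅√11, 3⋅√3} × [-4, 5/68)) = ∅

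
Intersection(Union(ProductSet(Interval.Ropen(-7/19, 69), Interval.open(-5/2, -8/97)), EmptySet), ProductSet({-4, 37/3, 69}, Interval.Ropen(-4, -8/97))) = ProductSet({37/3}, Interval.open(-5/2, -8/97))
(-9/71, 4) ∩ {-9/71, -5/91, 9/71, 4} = {-5/91, 9/71}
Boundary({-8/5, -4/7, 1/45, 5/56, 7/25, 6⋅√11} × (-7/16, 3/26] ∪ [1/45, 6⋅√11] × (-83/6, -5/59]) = ({1/45, 6⋅√11} × [-83/6, -5/59]) ∪ ([1/45, 6⋅√11] × {-83/6, -5/59}) ∪ ({-8/5, -4/7, 1/45, 6⋅√11} × [-7/16, 3/26]) ∪ ({-8/5, -4/7, 1/45, 5/56, 7/25, 6⋅√11} × [-5/59, 3/26])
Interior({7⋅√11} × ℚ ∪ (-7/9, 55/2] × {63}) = ∅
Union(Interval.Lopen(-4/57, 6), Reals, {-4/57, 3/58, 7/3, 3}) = Interval(-oo, oo)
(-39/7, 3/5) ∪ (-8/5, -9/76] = (-39/7, 3/5)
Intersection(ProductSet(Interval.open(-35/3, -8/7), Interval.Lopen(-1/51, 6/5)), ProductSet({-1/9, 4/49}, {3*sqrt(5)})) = EmptySet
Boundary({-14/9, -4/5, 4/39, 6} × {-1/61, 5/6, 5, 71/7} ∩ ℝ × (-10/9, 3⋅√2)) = {-14/9, -4/5, 4/39, 6} × {-1/61, 5/6}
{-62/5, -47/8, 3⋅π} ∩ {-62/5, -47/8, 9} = {-62/5, -47/8}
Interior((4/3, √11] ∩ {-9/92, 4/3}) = ∅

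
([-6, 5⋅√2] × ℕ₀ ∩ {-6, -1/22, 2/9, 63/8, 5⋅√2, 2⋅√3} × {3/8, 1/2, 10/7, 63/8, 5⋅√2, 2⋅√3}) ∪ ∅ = ∅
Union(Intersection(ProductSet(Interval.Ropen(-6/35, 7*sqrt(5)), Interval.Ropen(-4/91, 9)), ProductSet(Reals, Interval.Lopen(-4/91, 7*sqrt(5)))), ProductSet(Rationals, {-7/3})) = Union(ProductSet(Interval.Ropen(-6/35, 7*sqrt(5)), Interval.open(-4/91, 9)), ProductSet(Rationals, {-7/3}))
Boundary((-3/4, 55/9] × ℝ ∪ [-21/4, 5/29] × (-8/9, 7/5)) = ({55/9} × ℝ) ∪ ({-21/4} × [-8/9, 7/5]) ∪ ([-21/4, -3/4] × {-8/9, 7/5}) ∪ ({-3/4, 55/9} × ((-∞, -8/9] ∪ [7/5, ∞)))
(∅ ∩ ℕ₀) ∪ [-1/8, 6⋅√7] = [-1/8, 6⋅√7]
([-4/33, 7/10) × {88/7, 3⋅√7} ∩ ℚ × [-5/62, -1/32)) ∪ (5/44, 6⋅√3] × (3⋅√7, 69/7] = (5/44, 6⋅√3] × (3⋅√7, 69/7]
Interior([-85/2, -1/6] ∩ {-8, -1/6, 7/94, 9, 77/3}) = ∅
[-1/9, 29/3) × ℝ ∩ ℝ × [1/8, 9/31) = [-1/9, 29/3) × [1/8, 9/31)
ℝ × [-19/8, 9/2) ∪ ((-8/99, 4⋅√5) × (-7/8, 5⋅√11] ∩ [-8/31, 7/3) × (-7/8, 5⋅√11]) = (ℝ × [-19/8, 9/2)) ∪ ((-8/99, 7/3) × (-7/8, 5⋅√11])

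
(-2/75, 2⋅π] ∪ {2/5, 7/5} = (-2/75, 2⋅π]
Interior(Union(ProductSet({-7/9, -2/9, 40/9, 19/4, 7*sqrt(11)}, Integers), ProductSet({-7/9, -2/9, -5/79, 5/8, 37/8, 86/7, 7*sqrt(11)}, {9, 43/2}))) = EmptySet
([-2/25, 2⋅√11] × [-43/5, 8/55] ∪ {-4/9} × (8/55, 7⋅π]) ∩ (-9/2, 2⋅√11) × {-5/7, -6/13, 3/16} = ({-4/9} × {3/16}) ∪ ([-2/25, 2⋅√11) × {-5/7, -6/13})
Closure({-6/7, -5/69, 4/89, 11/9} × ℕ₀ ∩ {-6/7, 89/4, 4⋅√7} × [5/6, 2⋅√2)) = {-6/7} × {1, 2}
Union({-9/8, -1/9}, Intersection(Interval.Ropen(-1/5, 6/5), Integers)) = Union({-9/8, -1/9}, Range(0, 2, 1))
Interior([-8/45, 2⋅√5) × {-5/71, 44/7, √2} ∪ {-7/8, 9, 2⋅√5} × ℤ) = ∅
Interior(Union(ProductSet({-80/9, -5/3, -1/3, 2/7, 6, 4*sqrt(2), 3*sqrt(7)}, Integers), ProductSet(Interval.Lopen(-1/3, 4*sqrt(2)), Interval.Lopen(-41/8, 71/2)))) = Union(ProductSet({2/7}, Union(Complement(Integers, Union(Complement(Integers, Interval.open(-41/8, 71/2)), {-41/8, 71/2})), Complement(Integers, Union(Complement(Integers, Interval.open(-41/8, 71/2)), Interval(-41/8, 71/2))), Complement(Range(-5, 36, 1), Complement(Integers, Interval.open(-41/8, 71/2))))), ProductSet(Interval.open(-1/3, 4*sqrt(2)), Complement(Interval.open(-41/8, 71/2), Complement(Integers, Interval.open(-41/8, 71/2)))), ProductSet(Union(Interval.open(-1/3, 2/7), Interval.open(2/7, 4*sqrt(2))), Interval.open(-41/8, 71/2)))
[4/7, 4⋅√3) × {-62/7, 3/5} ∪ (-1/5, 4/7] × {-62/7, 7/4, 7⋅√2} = ([4/7, 4⋅√3) × {-62/7, 3/5}) ∪ ((-1/5, 4/7] × {-62/7, 7/4, 7⋅√2})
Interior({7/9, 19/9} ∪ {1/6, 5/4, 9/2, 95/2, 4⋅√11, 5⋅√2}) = ∅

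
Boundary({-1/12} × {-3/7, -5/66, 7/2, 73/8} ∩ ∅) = ∅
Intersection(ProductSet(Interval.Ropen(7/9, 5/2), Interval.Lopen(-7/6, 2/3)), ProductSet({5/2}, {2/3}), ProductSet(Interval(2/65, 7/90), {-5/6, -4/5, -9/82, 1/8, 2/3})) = EmptySet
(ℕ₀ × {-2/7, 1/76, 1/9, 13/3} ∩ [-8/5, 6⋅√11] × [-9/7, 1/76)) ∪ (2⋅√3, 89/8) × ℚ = ({0, 1, …, 19} × {-2/7}) ∪ ((2⋅√3, 89/8) × ℚ)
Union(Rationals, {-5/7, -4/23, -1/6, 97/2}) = Rationals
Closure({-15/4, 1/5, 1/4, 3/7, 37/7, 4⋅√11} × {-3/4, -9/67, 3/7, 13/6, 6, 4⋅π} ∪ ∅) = {-15/4, 1/5, 1/4, 3/7, 37/7, 4⋅√11} × {-3/4, -9/67, 3/7, 13/6, 6, 4⋅π}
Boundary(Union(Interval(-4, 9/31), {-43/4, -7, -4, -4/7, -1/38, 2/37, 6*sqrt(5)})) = {-43/4, -7, -4, 9/31, 6*sqrt(5)}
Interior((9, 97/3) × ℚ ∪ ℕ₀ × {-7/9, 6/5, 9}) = ∅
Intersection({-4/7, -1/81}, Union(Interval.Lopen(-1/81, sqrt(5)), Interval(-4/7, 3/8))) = {-4/7, -1/81}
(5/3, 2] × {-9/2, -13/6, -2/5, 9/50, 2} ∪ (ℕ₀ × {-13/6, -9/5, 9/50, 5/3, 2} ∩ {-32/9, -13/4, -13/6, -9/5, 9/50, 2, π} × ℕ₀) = (5/3, 2] × {-9/2, -13/6, -2/5, 9/50, 2}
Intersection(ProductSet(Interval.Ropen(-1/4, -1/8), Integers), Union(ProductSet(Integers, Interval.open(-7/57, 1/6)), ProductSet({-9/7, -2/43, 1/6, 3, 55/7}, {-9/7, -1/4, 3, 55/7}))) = EmptySet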